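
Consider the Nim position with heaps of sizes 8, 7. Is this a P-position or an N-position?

Compute the nim-sum pairwise:
8 ^ 7 = 15
The nim-sum is 15 ≠ 0, so this is an N-position: the player to move can win.

N-position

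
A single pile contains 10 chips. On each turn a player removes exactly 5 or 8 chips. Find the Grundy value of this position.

Grundy values for subtraction set {5, 8}:
k:     0  1  2  3  4  5  6  7  8  9 10
g(k):  0  0  0  0  0  1  1  1  1  1  2
So g(10) = 2.

2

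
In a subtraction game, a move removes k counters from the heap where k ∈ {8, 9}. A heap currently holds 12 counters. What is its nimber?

Build the Grundy sequence with g(k) = mex{g(k−s) : s ∈ {8, 9}, s ≤ k}:
k:     0  1  2  3  4  5  6  7  8  9 10 11 12
g(k):  0  0  0  0  0  0  0  0  1  1  1  1  1
So g(12) = 1.

1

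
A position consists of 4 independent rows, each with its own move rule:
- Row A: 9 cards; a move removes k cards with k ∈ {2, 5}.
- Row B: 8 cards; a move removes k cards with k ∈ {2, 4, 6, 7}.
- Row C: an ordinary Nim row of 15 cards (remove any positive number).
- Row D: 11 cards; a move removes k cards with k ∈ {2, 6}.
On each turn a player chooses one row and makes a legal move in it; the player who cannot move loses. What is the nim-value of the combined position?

For row A, compute g(0), g(1), … with moves {2, 5}:
g(0) = mex{} = 0
g(1) = mex{} = 0
g(2) = mex{0} = 1
g(3) = mex{0} = 1
g(4) = mex{1} = 0
g(5) = mex{0,1} = 2
g(6) = mex{0} = 1
g(7) = mex{1,2} = 0
g(8) = mex{1} = 0
g(9) = mex{0} = 1
So g(9) = 1.
Build the Grundy sequence for row B with g(k) = mex{g(k−s) : s ∈ {2, 4, 6, 7}, s ≤ k}:
k:     0  1  2  3  4  5  6  7  8
g(k):  0  0  1  1  2  2  3  3  4
So g(8) = 4.
Row C is a plain Nim row of size 15, so its Grundy value is 15.
Grundy values for row D (subtraction set {2, 6}):
g(0) = mex{} = 0
g(1) = mex{} = 0
g(2) = mex{0} = 1
g(3) = mex{0} = 1
g(4) = mex{1} = 0
g(5) = mex{1} = 0
g(6) = mex{0} = 1
g(7) = mex{0} = 1
g(8) = mex{1} = 0
g(9) = mex{1} = 0
g(10) = mex{0} = 1
g(11) = mex{0} = 1
So g(11) = 1.
The value of a disjunctive sum is the nim-sum of the parts.
Combined value = 1 XOR 4 XOR 15 XOR 1 = 11.

11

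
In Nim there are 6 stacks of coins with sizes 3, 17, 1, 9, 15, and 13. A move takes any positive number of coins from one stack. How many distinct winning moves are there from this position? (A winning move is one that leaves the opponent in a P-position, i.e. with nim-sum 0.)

Compute the nim-sum pairwise:
3 ⊕ 17 = 18
18 ⊕ 1 = 19
19 ⊕ 9 = 26
26 ⊕ 15 = 21
21 ⊕ 13 = 24
The overall nim-sum is X = 24. A stack of size p has a winning move iff p XOR X < p (reduce it to p XOR X).
  3: 3 XOR 24 = 27 ≥ 3 — no move.
  17: 17 XOR 24 = 9 < 17 — winning move (to 9).
  1: 1 XOR 24 = 25 ≥ 1 — no move.
  9: 9 XOR 24 = 17 ≥ 9 — no move.
  15: 15 XOR 24 = 23 ≥ 15 — no move.
  13: 13 XOR 24 = 21 ≥ 13 — no move.
That gives 1 winning move.

1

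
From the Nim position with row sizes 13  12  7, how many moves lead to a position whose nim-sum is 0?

3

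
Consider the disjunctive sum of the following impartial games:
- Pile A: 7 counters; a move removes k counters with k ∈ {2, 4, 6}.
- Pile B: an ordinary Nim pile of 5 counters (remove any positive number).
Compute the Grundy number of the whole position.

6

Build the Grundy sequence for pile A with g(k) = mex{g(k−s) : s ∈ {2, 4, 6}, s ≤ k}:
g(0) = mex{} = 0
g(1) = mex{} = 0
g(2) = mex{0} = 1
g(3) = mex{0} = 1
g(4) = mex{0,1} = 2
g(5) = mex{0,1} = 2
g(6) = mex{0,1,2} = 3
g(7) = mex{0,1,2} = 3
So g(7) = 3.
Pile B is a plain Nim pile of size 5, so its Grundy value is 5.
By the Sprague-Grundy theorem, the Grundy value of a sum of independent games is the XOR of the component values.
Combined value = 3 ⊕ 5 = 6.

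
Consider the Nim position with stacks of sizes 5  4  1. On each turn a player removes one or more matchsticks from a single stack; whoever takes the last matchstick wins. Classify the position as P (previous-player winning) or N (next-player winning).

P-position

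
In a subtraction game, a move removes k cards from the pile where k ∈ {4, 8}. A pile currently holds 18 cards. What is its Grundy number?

Grundy values for subtraction set {4, 8}:
k:     0  1  2  3  4  5  6  7  8  9 10 11 12 13 14 15 16 17 18
g(k):  0  0  0  0  1  1  1  1  2  2  2  2  0  0  0  0  1  1  1
So g(18) = 1.

1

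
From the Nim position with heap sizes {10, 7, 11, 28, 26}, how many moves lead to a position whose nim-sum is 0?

0

Write each in binary and XOR column by column:
  01010  (10)
  00111  (7)
  01011  (11)
  11100  (28)
  11010  (26)
  -----
  00000  (0)
The nim-sum is already 0, so every move leaves a nonzero nim-sum — there are no winning moves.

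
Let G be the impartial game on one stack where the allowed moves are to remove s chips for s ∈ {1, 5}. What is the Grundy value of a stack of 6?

0

Compute g(0), g(1), … for moves {1, 5}:
k:     0  1  2  3  4  5  6
g(k):  0  1  0  1  0  1  0
So g(6) = 0.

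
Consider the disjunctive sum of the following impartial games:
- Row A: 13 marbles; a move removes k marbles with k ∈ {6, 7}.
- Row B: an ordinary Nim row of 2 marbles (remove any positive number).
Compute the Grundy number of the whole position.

2

Grundy values for row A (subtraction set {6, 7}):
g(0) = mex{} = 0
g(1) = mex{} = 0
g(2) = mex{} = 0
g(3) = mex{} = 0
g(4) = mex{} = 0
g(5) = mex{} = 0
g(6) = mex{0} = 1
g(7) = mex{0} = 1
g(8) = mex{0} = 1
g(9) = mex{0} = 1
g(10) = mex{0} = 1
g(11) = mex{0} = 1
g(12) = mex{0,1} = 2
g(13) = mex{1} = 0
So g(13) = 0.
Row B is a plain Nim row of size 2, so its Grundy value is 2.
By the Sprague-Grundy theorem, the Grundy value of a sum of independent games is the XOR of the component values.
Combined value = 0 XOR 2 = 2.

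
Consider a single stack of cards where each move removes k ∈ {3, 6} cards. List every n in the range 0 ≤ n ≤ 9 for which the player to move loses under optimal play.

0, 1, 2, 9

Compute g(0), g(1), … for moves {3, 6}:
g(0) = mex{} = 0
g(1) = mex{} = 0
g(2) = mex{} = 0
g(3) = mex{0} = 1
g(4) = mex{0} = 1
g(5) = mex{0} = 1
g(6) = mex{0,1} = 2
g(7) = mex{0,1} = 2
g(8) = mex{0,1} = 2
g(9) = mex{1,2} = 0
The P-positions (g = 0) in 0..9 are 0, 1, 2, 9.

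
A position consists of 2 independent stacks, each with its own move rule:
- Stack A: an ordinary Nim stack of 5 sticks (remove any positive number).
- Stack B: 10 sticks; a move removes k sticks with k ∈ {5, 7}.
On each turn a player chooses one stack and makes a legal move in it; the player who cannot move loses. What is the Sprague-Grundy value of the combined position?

7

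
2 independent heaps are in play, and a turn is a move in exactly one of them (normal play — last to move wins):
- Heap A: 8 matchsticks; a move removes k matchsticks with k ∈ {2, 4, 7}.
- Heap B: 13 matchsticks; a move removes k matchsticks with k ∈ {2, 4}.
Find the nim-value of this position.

1

Grundy values for heap A (subtraction set {2, 4, 7}):
g(0) = mex{} = 0
g(1) = mex{} = 0
g(2) = mex{0} = 1
g(3) = mex{0} = 1
g(4) = mex{0,1} = 2
g(5) = mex{0,1} = 2
g(6) = mex{1,2} = 0
g(7) = mex{0,1,2} = 3
g(8) = mex{0,2} = 1
So g(8) = 1.
Grundy values for heap B (subtraction set {2, 4}):
k:     0  1  2  3  4  5  6  7  8  9 10 11 12 13
g(k):  0  0  1  1  2  2  0  0  1  1  2  2  0  0
So g(13) = 0.
By the Sprague-Grundy theorem, the Grundy value of a sum of independent games is the XOR of the component values.
Combined value = 1 XOR 0 = 1.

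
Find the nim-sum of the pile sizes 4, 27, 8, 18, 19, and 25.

15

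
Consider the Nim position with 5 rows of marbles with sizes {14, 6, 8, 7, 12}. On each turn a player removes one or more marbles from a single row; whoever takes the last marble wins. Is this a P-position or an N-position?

N-position

Compute the nim-sum pairwise:
14 XOR 6 = 8
8 XOR 8 = 0
0 XOR 7 = 7
7 XOR 12 = 11
The nim-sum is 11 ≠ 0, so this is an N-position: the player to move can win.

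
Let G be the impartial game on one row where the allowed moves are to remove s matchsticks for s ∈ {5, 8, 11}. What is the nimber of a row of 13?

2

Build the Grundy sequence with g(k) = mex{g(k−s) : s ∈ {5, 8, 11}, s ≤ k}:
g(0) = mex{} = 0
g(1) = mex{} = 0
g(2) = mex{} = 0
g(3) = mex{} = 0
g(4) = mex{} = 0
g(5) = mex{0} = 1
g(6) = mex{0} = 1
g(7) = mex{0} = 1
g(8) = mex{0} = 1
g(9) = mex{0} = 1
g(10) = mex{0,1} = 2
g(11) = mex{0,1} = 2
g(12) = mex{0,1} = 2
g(13) = mex{0,1} = 2
So g(13) = 2.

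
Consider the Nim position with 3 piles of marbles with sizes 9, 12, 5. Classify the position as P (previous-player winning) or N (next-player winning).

Write each in binary and XOR column by column:
  1001  (9)
  1100  (12)
  0101  (5)
  ----
  0000  (0)
The nim-sum is 0, so this is a P-position: the player to move is in a losing position under optimal play.

P-position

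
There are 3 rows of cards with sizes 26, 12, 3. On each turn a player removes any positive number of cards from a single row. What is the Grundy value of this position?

21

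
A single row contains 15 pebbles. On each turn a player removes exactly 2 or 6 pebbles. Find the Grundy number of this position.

Compute g(0), g(1), … for moves {2, 6}:
k:     0  1  2  3  4  5  6  7  8  9 10 11 12 13 14 15
g(k):  0  0  1  1  0  0  1  1  0  0  1  1  0  0  1  1
So g(15) = 1.

1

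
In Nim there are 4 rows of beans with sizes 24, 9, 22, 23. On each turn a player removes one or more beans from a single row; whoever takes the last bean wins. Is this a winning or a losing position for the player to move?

Winning position

In binary:
  11000  (24)
  01001  (9)
  10110  (22)
  10111  (23)
  -----
  10000  (16)
The nim-sum is 16 ≠ 0, so this is an N-position: the player to move can win.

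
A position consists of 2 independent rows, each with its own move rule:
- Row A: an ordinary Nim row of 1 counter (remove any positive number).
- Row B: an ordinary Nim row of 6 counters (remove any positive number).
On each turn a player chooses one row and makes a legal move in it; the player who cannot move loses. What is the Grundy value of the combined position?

Row A is a plain Nim row of size 1, so its Grundy value is 1.
Row B is a plain Nim row of size 6, so its Grundy value is 6.
By the Sprague-Grundy theorem, the Grundy value of a sum of independent games is the XOR of the component values.
Combined value = 1 XOR 6 = 7.

7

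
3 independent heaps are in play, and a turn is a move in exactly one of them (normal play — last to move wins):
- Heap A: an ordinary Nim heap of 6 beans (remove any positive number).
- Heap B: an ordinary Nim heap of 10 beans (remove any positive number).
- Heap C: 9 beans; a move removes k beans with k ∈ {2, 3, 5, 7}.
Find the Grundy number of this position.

12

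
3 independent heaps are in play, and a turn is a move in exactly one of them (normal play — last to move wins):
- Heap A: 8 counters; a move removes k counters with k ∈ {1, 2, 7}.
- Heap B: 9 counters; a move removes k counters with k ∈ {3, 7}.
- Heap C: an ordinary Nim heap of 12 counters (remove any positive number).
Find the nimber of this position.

For heap A, compute g(0), g(1), … with moves {1, 2, 7}:
k:     0  1  2  3  4  5  6  7  8
g(k):  0  1  2  0  1  2  0  1  2
So g(8) = 2.
For heap B, compute g(0), g(1), … with moves {3, 7}:
k:     0  1  2  3  4  5  6  7  8  9
g(k):  0  0  0  1  1  1  0  2  2  1
So g(9) = 1.
Heap C is a plain Nim heap of size 12, so its Grundy value is 12.
By the Sprague-Grundy theorem, the Grundy value of a sum of independent games is the XOR of the component values.
Combined value = 2 ⊕ 1 ⊕ 12 = 15.

15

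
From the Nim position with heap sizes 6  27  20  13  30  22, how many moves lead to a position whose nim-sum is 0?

Compute the nim-sum pairwise:
6 ⊕ 27 = 29
29 ⊕ 20 = 9
9 ⊕ 13 = 4
4 ⊕ 30 = 26
26 ⊕ 22 = 12
The overall nim-sum is X = 12. A heap of size p has a winning move iff p XOR X < p (reduce it to p XOR X).
  6: 6 XOR 12 = 10 ≥ 6 — no move.
  27: 27 XOR 12 = 23 < 27 — winning move (to 23).
  20: 20 XOR 12 = 24 ≥ 20 — no move.
  13: 13 XOR 12 = 1 < 13 — winning move (to 1).
  30: 30 XOR 12 = 18 < 30 — winning move (to 18).
  22: 22 XOR 12 = 26 ≥ 22 — no move.
That gives 3 winning moves.

3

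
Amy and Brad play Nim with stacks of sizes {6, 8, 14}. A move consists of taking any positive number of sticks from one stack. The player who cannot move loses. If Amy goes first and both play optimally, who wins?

Brad wins

Write each in binary and XOR column by column:
  0110  (6)
  1000  (8)
  1110  (14)
  ----
  0000  (0)
The nim-sum is 0, so this is a P-position: the player to move is in a losing position under optimal play; Amy is about to move from it and so loses — Brad wins.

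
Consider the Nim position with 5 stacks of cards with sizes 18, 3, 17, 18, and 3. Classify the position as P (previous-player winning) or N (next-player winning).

N-position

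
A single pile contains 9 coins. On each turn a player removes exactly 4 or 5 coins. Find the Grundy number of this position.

0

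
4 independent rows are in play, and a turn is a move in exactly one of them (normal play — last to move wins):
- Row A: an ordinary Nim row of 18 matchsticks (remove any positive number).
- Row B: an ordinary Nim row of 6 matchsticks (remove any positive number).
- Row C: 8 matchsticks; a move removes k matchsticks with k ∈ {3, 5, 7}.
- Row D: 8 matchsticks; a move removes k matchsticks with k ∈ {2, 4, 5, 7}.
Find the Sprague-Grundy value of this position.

Row A is a plain Nim row of size 18, so its Grundy value is 18.
Row B is a plain Nim row of size 6, so its Grundy value is 6.
Grundy values for row C (subtraction set {3, 5, 7}):
k:     0  1  2  3  4  5  6  7  8
g(k):  0  0  0  1  1  1  2  2  2
So g(8) = 2.
For row D, compute g(0), g(1), … with moves {2, 4, 5, 7}:
k:     0  1  2  3  4  5  6  7  8
g(k):  0  0  1  1  2  2  3  3  4
So g(8) = 4.
The value of a disjunctive sum is the nim-sum of the parts.
Combined value = 18 ⊕ 6 ⊕ 2 ⊕ 4 = 18.

18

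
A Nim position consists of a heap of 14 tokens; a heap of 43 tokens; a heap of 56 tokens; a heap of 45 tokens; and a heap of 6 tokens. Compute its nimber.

Compute the nim-sum pairwise:
14 ⊕ 43 = 37
37 ⊕ 56 = 29
29 ⊕ 45 = 48
48 ⊕ 6 = 54

54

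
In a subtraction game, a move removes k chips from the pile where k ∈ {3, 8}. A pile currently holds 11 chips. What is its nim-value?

0

Build the Grundy sequence with g(k) = mex{g(k−s) : s ∈ {3, 8}, s ≤ k}:
g(0) = mex{} = 0
g(1) = mex{} = 0
g(2) = mex{} = 0
g(3) = mex{0} = 1
g(4) = mex{0} = 1
g(5) = mex{0} = 1
g(6) = mex{1} = 0
g(7) = mex{1} = 0
g(8) = mex{0,1} = 2
g(9) = mex{0} = 1
g(10) = mex{0} = 1
g(11) = mex{1,2} = 0
So g(11) = 0.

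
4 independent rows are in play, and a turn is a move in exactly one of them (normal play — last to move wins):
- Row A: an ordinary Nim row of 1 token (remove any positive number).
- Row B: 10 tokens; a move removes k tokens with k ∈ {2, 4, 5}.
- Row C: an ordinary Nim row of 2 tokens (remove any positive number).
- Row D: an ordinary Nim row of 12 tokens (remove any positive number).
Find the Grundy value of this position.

Row A is a plain Nim row of size 1, so its Grundy value is 1.
For row B, compute g(0), g(1), … with moves {2, 4, 5}:
k:     0  1  2  3  4  5  6  7  8  9 10
g(k):  0  0  1  1  2  2  3  0  0  1  1
So g(10) = 1.
Row C is a plain Nim row of size 2, so its Grundy value is 2.
Row D is a plain Nim row of size 12, so its Grundy value is 12.
The value of a disjunctive sum is the nim-sum of the parts.
Combined value = 1 XOR 1 XOR 2 XOR 12 = 14.

14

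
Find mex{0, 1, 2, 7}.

The values 0, 1, 2 are all present; 3 is the first non-negative integer missing from the set.

3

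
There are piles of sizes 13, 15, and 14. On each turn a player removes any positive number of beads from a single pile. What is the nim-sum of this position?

Nim-sum: 13 ⊕ 15 ⊕ 14 = 12.

12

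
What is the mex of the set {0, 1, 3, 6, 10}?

2

The values 0, 1 are all present; 2 is the first non-negative integer missing from the set.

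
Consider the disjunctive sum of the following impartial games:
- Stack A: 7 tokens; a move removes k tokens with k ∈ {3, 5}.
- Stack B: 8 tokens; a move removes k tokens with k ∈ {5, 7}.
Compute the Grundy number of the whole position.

3

Build the Grundy sequence for stack A with g(k) = mex{g(k−s) : s ∈ {3, 5}, s ≤ k}:
k:     0  1  2  3  4  5  6  7
g(k):  0  0  0  1  1  1  2  2
So g(7) = 2.
Build the Grundy sequence for stack B with g(k) = mex{g(k−s) : s ∈ {5, 7}, s ≤ k}:
k:     0  1  2  3  4  5  6  7  8
g(k):  0  0  0  0  0  1  1  1  1
So g(8) = 1.
The value of a disjunctive sum is the nim-sum of the parts.
Combined value = 2 XOR 1 = 3.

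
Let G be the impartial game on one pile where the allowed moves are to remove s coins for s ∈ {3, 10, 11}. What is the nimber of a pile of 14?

0

Compute g(0), g(1), … for moves {3, 10, 11}:
g(0) = mex{} = 0
g(1) = mex{} = 0
g(2) = mex{} = 0
g(3) = mex{0} = 1
g(4) = mex{0} = 1
g(5) = mex{0} = 1
g(6) = mex{1} = 0
g(7) = mex{1} = 0
g(8) = mex{1} = 0
g(9) = mex{0} = 1
g(10) = mex{0} = 1
g(11) = mex{0} = 1
g(12) = mex{0,1} = 2
g(13) = mex{0,1} = 2
g(14) = mex{1} = 0
So g(14) = 0.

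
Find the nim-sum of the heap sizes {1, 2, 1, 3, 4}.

Nim-sum: 1 ^ 2 ^ 1 ^ 3 ^ 4 = 5.

5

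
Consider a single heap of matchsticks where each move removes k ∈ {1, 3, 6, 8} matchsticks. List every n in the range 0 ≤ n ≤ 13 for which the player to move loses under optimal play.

0, 2, 4, 9, 11, 13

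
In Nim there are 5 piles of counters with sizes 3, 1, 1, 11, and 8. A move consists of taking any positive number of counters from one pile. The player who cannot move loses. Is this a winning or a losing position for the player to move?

Write each in binary and XOR column by column:
  0011  (3)
  0001  (1)
  0001  (1)
  1011  (11)
  1000  (8)
  ----
  0000  (0)
The nim-sum is 0, so this is a P-position: the player to move is in a losing position under optimal play.

Losing position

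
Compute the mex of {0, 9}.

0 is in the set but 1 is not, so the mex is 1.

1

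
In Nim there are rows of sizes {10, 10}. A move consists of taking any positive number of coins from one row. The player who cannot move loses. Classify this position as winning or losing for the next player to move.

Losing position

Nim-sum: 10 XOR 10 = 0.
The nim-sum is 0, so this is a P-position: the player to move is in a losing position under optimal play.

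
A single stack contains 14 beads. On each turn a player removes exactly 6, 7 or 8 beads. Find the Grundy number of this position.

0

Compute g(0), g(1), … for moves {6, 7, 8}:
g(0) = mex{} = 0
g(1) = mex{} = 0
g(2) = mex{} = 0
g(3) = mex{} = 0
g(4) = mex{} = 0
g(5) = mex{} = 0
g(6) = mex{0} = 1
g(7) = mex{0} = 1
g(8) = mex{0} = 1
g(9) = mex{0} = 1
g(10) = mex{0} = 1
g(11) = mex{0} = 1
g(12) = mex{0,1} = 2
g(13) = mex{0,1} = 2
g(14) = mex{1} = 0
So g(14) = 0.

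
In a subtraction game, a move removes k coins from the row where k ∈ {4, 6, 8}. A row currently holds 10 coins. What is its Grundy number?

2

Grundy values for subtraction set {4, 6, 8}:
k:     0  1  2  3  4  5  6  7  8  9 10
g(k):  0  0  0  0  1  1  1  1  2  2  2
So g(10) = 2.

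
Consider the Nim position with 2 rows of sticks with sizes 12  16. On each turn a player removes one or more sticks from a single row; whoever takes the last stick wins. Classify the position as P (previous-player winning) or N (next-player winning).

Compute the nim-sum pairwise:
12 XOR 16 = 28
The nim-sum is 28 ≠ 0, so this is an N-position: the player to move can win.

N-position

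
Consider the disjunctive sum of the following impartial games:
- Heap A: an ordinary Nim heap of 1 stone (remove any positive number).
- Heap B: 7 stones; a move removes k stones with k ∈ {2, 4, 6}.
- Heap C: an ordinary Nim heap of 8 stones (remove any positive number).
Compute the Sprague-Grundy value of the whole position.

Heap A is a plain Nim heap of size 1, so its Grundy value is 1.
Grundy values for heap B (subtraction set {2, 4, 6}):
k:     0  1  2  3  4  5  6  7
g(k):  0  0  1  1  2  2  3  3
So g(7) = 3.
Heap C is a plain Nim heap of size 8, so its Grundy value is 8.
The value of a disjunctive sum is the nim-sum of the parts.
Combined value = 1 ⊕ 3 ⊕ 8 = 10.

10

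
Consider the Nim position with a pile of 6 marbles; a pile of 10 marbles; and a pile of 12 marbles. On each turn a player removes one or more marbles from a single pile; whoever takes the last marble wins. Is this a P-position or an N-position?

P-position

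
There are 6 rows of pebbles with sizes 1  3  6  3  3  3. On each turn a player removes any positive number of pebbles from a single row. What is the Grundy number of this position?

7

Write each in binary and XOR column by column:
  001  (1)
  011  (3)
  110  (6)
  011  (3)
  011  (3)
  011  (3)
  ---
  111  (7)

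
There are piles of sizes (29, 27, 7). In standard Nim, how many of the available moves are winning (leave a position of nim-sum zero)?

Compute the nim-sum pairwise:
29 XOR 27 = 6
6 XOR 7 = 1
The overall nim-sum is X = 1. A pile of size p has a winning move iff p XOR X < p (reduce it to p XOR X).
  29: 29 XOR 1 = 28 < 29 — winning move (to 28).
  27: 27 XOR 1 = 26 < 27 — winning move (to 26).
  7: 7 XOR 1 = 6 < 7 — winning move (to 6).
That gives 3 winning moves.

3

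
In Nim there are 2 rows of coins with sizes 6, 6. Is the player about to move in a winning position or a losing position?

Nim-sum: 6 ⊕ 6 = 0.
The nim-sum is 0, so this is a P-position: the player to move is in a losing position under optimal play.

Losing position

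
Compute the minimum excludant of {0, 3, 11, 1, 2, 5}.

4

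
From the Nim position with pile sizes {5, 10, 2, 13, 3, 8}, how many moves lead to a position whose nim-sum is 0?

Nim-sum: 5 ⊕ 10 ⊕ 2 ⊕ 13 ⊕ 3 ⊕ 8 = 11.
The overall nim-sum is X = 11. A pile of size p has a winning move iff p XOR X < p (reduce it to p XOR X).
  5: 5 XOR 11 = 14 ≥ 5 — no move.
  10: 10 XOR 11 = 1 < 10 — winning move (to 1).
  2: 2 XOR 11 = 9 ≥ 2 — no move.
  13: 13 XOR 11 = 6 < 13 — winning move (to 6).
  3: 3 XOR 11 = 8 ≥ 3 — no move.
  8: 8 XOR 11 = 3 < 8 — winning move (to 3).
That gives 3 winning moves.

3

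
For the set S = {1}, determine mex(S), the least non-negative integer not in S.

0

0 is not in the set, so the mex is 0.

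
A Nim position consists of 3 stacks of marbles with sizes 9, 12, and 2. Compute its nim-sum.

In binary:
  1001  (9)
  1100  (12)
  0010  (2)
  ----
  0111  (7)

7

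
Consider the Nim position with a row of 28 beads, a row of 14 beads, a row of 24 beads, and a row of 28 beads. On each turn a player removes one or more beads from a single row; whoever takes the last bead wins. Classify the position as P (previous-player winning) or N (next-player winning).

Nim-sum: 28 ⊕ 14 ⊕ 24 ⊕ 28 = 22.
The nim-sum is 22 ≠ 0, so this is an N-position: the player to move can win.

N-position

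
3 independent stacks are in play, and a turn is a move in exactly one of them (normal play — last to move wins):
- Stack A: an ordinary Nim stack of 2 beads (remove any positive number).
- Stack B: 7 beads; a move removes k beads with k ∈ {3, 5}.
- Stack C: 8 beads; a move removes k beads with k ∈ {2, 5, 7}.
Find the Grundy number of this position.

2

Stack A is a plain Nim stack of size 2, so its Grundy value is 2.
Grundy values for stack B (subtraction set {3, 5}):
k:     0  1  2  3  4  5  6  7
g(k):  0  0  0  1  1  1  2  2
So g(7) = 2.
For stack C, compute g(0), g(1), … with moves {2, 5, 7}:
g(0) = mex{} = 0
g(1) = mex{} = 0
g(2) = mex{0} = 1
g(3) = mex{0} = 1
g(4) = mex{1} = 0
g(5) = mex{0,1} = 2
g(6) = mex{0} = 1
g(7) = mex{0,1,2} = 3
g(8) = mex{0,1} = 2
So g(8) = 2.
The value of a disjunctive sum is the nim-sum of the parts.
Combined value = 2 ⊕ 2 ⊕ 2 = 2.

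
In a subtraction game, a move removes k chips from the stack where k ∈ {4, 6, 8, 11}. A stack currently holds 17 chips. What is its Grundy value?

0

Grundy values for subtraction set {4, 6, 8, 11}:
k:     0  1  2  3  4  5  6  7  8  9 10 11 12 13 14 15 16 17
g(k):  0  0  0  0  1  1  1  1  2  2  2  2  3  3  3  0  0  0
So g(17) = 0.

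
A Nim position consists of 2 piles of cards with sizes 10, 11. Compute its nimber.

In binary:
  1010  (10)
  1011  (11)
  ----
  0001  (1)

1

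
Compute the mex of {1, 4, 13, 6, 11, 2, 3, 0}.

5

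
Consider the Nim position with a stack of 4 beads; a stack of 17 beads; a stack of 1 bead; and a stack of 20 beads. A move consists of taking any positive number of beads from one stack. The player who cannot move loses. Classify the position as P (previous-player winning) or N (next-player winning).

Compute the nim-sum pairwise:
4 ^ 17 = 21
21 ^ 1 = 20
20 ^ 20 = 0
The nim-sum is 0, so this is a P-position: the player to move is in a losing position under optimal play.

P-position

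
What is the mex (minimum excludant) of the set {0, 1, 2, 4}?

3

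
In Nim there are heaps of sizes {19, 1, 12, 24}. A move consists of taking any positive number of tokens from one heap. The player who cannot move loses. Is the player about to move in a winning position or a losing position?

Compute the nim-sum pairwise:
19 ^ 1 = 18
18 ^ 12 = 30
30 ^ 24 = 6
The nim-sum is 6 ≠ 0, so this is an N-position: the player to move can win.

Winning position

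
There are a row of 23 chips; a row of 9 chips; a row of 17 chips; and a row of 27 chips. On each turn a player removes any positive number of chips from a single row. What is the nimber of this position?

Nim-sum: 23 ^ 9 ^ 17 ^ 27 = 20.

20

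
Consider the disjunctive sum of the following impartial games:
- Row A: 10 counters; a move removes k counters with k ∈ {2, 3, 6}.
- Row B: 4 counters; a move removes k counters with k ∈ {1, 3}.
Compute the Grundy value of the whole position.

0

Build the Grundy sequence for row A with g(k) = mex{g(k−s) : s ∈ {2, 3, 6}, s ≤ k}:
g(0) = mex{} = 0
g(1) = mex{} = 0
g(2) = mex{0} = 1
g(3) = mex{0} = 1
g(4) = mex{0,1} = 2
g(5) = mex{1} = 0
g(6) = mex{0,1,2} = 3
g(7) = mex{0,2} = 1
g(8) = mex{0,1,3} = 2
g(9) = mex{1,3} = 0
g(10) = mex{1,2} = 0
So g(10) = 0.
For row B, compute g(0), g(1), … with moves {1, 3}:
k:     0  1  2  3  4
g(k):  0  1  0  1  0
So g(4) = 0.
By the Sprague-Grundy theorem, the Grundy value of a sum of independent games is the XOR of the component values.
Combined value = 0 ⊕ 0 = 0.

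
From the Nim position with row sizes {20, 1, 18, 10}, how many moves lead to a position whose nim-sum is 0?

Compute the nim-sum pairwise:
20 XOR 1 = 21
21 XOR 18 = 7
7 XOR 10 = 13
The overall nim-sum is X = 13. A row of size p has a winning move iff p XOR X < p (reduce it to p XOR X).
  20: 20 XOR 13 = 25 ≥ 20 — no move.
  1: 1 XOR 13 = 12 ≥ 1 — no move.
  18: 18 XOR 13 = 31 ≥ 18 — no move.
  10: 10 XOR 13 = 7 < 10 — winning move (to 7).
That gives 1 winning move.

1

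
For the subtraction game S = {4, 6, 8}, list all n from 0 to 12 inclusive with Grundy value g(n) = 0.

0, 1, 2, 3, 12

Grundy values for subtraction set {4, 6, 8}:
g(0) = mex{} = 0
g(1) = mex{} = 0
g(2) = mex{} = 0
g(3) = mex{} = 0
g(4) = mex{0} = 1
g(5) = mex{0} = 1
g(6) = mex{0} = 1
g(7) = mex{0} = 1
g(8) = mex{0,1} = 2
g(9) = mex{0,1} = 2
g(10) = mex{0,1} = 2
g(11) = mex{0,1} = 2
g(12) = mex{1,2} = 0
The P-positions (g = 0) in 0..12 are 0, 1, 2, 3, 12.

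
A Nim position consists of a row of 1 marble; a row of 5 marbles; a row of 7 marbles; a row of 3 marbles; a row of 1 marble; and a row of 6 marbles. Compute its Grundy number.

Nim-sum: 1 ^ 5 ^ 7 ^ 3 ^ 1 ^ 6 = 7.

7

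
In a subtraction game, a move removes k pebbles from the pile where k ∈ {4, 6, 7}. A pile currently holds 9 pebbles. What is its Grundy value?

Build the Grundy sequence with g(k) = mex{g(k−s) : s ∈ {4, 6, 7}, s ≤ k}:
k:     0  1  2  3  4  5  6  7  8  9
g(k):  0  0  0  0  1  1  1  1  2  2
So g(9) = 2.

2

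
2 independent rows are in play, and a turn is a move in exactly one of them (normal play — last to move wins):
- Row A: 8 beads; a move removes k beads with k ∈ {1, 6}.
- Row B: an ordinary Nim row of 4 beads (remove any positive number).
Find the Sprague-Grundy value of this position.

Build the Grundy sequence for row A with g(k) = mex{g(k−s) : s ∈ {1, 6}, s ≤ k}:
g(0) = mex{} = 0
g(1) = mex{0} = 1
g(2) = mex{1} = 0
g(3) = mex{0} = 1
g(4) = mex{1} = 0
g(5) = mex{0} = 1
g(6) = mex{0,1} = 2
g(7) = mex{1,2} = 0
g(8) = mex{0} = 1
So g(8) = 1.
Row B is a plain Nim row of size 4, so its Grundy value is 4.
By the Sprague-Grundy theorem, the Grundy value of a sum of independent games is the XOR of the component values.
Combined value = 1 ⊕ 4 = 5.

5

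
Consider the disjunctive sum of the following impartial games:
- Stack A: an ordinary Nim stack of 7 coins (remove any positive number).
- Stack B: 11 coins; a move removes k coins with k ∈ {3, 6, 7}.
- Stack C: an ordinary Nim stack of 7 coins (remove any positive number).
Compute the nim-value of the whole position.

0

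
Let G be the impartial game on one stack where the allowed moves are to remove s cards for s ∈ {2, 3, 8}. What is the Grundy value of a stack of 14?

Build the Grundy sequence with g(k) = mex{g(k−s) : s ∈ {2, 3, 8}, s ≤ k}:
g(0) = mex{} = 0
g(1) = mex{} = 0
g(2) = mex{0} = 1
g(3) = mex{0} = 1
g(4) = mex{0,1} = 2
g(5) = mex{1} = 0
g(6) = mex{1,2} = 0
g(7) = mex{0,2} = 1
g(8) = mex{0} = 1
g(9) = mex{0,1} = 2
g(10) = mex{1} = 0
g(11) = mex{1,2} = 0
g(12) = mex{0,2} = 1
g(13) = mex{0} = 1
g(14) = mex{0,1} = 2
So g(14) = 2.

2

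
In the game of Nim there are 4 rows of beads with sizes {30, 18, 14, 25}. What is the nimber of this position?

Bitwise XOR of the heap sizes:
  11110  (30)
  10010  (18)
  01110  (14)
  11001  (25)
  -----
  11011  (27)

27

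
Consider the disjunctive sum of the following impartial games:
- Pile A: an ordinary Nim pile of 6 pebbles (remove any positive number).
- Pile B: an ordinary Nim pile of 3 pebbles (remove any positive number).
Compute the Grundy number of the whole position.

5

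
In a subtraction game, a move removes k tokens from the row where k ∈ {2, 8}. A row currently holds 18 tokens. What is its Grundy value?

2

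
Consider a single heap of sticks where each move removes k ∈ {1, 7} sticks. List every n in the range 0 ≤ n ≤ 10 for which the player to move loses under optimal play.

0, 2, 4, 6, 8, 10

Grundy values for subtraction set {1, 7}:
k:     0  1  2  3  4  5  6  7  8  9 10
g(k):  0  1  0  1  0  1  0  1  0  1  0
The P-positions (g = 0) in 0..10 are 0, 2, 4, 6, 8, 10.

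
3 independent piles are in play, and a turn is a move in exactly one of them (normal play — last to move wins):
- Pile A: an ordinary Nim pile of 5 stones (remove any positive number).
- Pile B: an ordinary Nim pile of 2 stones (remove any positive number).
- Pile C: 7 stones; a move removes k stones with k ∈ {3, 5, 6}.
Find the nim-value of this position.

Pile A is a plain Nim pile of size 5, so its Grundy value is 5.
Pile B is a plain Nim pile of size 2, so its Grundy value is 2.
Build the Grundy sequence for pile C with g(k) = mex{g(k−s) : s ∈ {3, 5, 6}, s ≤ k}:
g(0) = mex{} = 0
g(1) = mex{} = 0
g(2) = mex{} = 0
g(3) = mex{0} = 1
g(4) = mex{0} = 1
g(5) = mex{0} = 1
g(6) = mex{0,1} = 2
g(7) = mex{0,1} = 2
So g(7) = 2.
By the Sprague-Grundy theorem, the Grundy value of a sum of independent games is the XOR of the component values.
Combined value = 5 ⊕ 2 ⊕ 2 = 5.

5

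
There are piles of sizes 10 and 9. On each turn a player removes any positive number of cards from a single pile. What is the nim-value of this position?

3

Nim-sum: 10 XOR 9 = 3.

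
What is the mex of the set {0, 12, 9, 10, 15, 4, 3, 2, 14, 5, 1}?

The values 0, 1, 2, 3, 4, 5 are all present; 6 is the first non-negative integer missing from the set.

6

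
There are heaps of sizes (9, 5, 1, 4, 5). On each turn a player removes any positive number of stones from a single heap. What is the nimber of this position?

Nim-sum: 9 XOR 5 XOR 1 XOR 4 XOR 5 = 12.

12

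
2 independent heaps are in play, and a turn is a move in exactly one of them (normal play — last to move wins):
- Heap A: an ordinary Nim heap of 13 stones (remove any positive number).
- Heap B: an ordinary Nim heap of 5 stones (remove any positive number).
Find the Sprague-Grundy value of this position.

Heap A is a plain Nim heap of size 13, so its Grundy value is 13.
Heap B is a plain Nim heap of size 5, so its Grundy value is 5.
By the Sprague-Grundy theorem, the Grundy value of a sum of independent games is the XOR of the component values.
Combined value = 13 ⊕ 5 = 8.

8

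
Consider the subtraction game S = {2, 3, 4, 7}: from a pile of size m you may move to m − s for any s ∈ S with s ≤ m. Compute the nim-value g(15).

2

Compute g(0), g(1), … for moves {2, 3, 4, 7}:
k:     0  1  2  3  4  5  6  7  8  9 10 11 12 13 14 15
g(k):  0  0  1  1  2  2  0  3  1  4  2  0  0  1  1  2
So g(15) = 2.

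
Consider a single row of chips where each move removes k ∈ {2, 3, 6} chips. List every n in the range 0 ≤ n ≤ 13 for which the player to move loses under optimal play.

Grundy values for subtraction set {2, 3, 6}:
k:     0  1  2  3  4  5  6  7  8  9 10 11 12 13
g(k):  0  0  1  1  2  0  3  1  2  0  0  1  1  2
The P-positions (g = 0) in 0..13 are 0, 1, 5, 9, 10.

0, 1, 5, 9, 10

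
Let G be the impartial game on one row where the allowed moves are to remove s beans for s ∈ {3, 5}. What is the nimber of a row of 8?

0

Build the Grundy sequence with g(k) = mex{g(k−s) : s ∈ {3, 5}, s ≤ k}:
g(0) = mex{} = 0
g(1) = mex{} = 0
g(2) = mex{} = 0
g(3) = mex{0} = 1
g(4) = mex{0} = 1
g(5) = mex{0} = 1
g(6) = mex{0,1} = 2
g(7) = mex{0,1} = 2
g(8) = mex{1} = 0
So g(8) = 0.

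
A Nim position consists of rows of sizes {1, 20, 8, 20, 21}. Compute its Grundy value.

Nim-sum: 1 ⊕ 20 ⊕ 8 ⊕ 20 ⊕ 21 = 28.

28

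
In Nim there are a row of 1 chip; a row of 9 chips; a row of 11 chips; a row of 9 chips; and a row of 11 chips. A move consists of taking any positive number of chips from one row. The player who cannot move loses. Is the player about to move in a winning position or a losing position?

Winning position

In binary:
  0001  (1)
  1001  (9)
  1011  (11)
  1001  (9)
  1011  (11)
  ----
  0001  (1)
The nim-sum is 1 ≠ 0, so this is an N-position: the player to move can win.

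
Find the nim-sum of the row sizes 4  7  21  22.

0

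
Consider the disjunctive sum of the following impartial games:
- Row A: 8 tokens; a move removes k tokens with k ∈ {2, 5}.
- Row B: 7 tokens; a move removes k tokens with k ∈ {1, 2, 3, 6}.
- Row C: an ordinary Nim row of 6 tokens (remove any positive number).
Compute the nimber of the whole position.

5

Grundy values for row A (subtraction set {2, 5}):
g(0) = mex{} = 0
g(1) = mex{} = 0
g(2) = mex{0} = 1
g(3) = mex{0} = 1
g(4) = mex{1} = 0
g(5) = mex{0,1} = 2
g(6) = mex{0} = 1
g(7) = mex{1,2} = 0
g(8) = mex{1} = 0
So g(8) = 0.
Grundy values for row B (subtraction set {1, 2, 3, 6}):
g(0) = mex{} = 0
g(1) = mex{0} = 1
g(2) = mex{0,1} = 2
g(3) = mex{0,1,2} = 3
g(4) = mex{1,2,3} = 0
g(5) = mex{0,2,3} = 1
g(6) = mex{0,1,3} = 2
g(7) = mex{0,1,2} = 3
So g(7) = 3.
Row C is a plain Nim row of size 6, so its Grundy value is 6.
The value of a disjunctive sum is the nim-sum of the parts.
Combined value = 0 XOR 3 XOR 6 = 5.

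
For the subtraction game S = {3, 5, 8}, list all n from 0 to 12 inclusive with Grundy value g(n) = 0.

0, 1, 2, 11, 12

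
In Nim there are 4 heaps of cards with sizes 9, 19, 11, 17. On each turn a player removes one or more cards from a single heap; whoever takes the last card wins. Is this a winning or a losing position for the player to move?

Losing position

Nim-sum: 9 ^ 19 ^ 11 ^ 17 = 0.
The nim-sum is 0, so this is a P-position: the player to move is in a losing position under optimal play.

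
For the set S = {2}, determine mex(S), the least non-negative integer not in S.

0

0 is not in the set, so the mex is 0.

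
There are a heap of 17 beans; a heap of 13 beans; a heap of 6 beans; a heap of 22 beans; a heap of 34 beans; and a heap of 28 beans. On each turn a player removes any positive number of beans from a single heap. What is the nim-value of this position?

50

Write each in binary and XOR column by column:
  010001  (17)
  001101  (13)
  000110  (6)
  010110  (22)
  100010  (34)
  011100  (28)
  ------
  110010  (50)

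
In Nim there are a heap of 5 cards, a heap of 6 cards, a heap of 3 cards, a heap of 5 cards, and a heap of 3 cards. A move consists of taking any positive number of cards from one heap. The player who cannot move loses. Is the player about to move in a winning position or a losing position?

Compute the nim-sum pairwise:
5 ^ 6 = 3
3 ^ 3 = 0
0 ^ 5 = 5
5 ^ 3 = 6
The nim-sum is 6 ≠ 0, so this is an N-position: the player to move can win.

Winning position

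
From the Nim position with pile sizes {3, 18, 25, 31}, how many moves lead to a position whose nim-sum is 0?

3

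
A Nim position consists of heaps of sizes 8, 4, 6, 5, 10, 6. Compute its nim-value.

3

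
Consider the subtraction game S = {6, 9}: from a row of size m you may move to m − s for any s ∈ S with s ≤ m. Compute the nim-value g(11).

1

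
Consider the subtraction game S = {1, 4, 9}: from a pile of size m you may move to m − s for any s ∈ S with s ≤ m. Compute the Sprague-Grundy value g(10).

0

Grundy values for subtraction set {1, 4, 9}:
k:     0  1  2  3  4  5  6  7  8  9 10
g(k):  0  1  0  1  2  0  1  0  1  2  0
So g(10) = 0.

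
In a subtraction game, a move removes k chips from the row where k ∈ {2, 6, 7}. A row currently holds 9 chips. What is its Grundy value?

0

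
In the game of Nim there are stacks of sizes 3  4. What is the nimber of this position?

7

Compute the nim-sum pairwise:
3 ⊕ 4 = 7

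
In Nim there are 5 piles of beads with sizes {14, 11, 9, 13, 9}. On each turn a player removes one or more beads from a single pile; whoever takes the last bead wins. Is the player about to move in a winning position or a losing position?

Winning position

Nim-sum: 14 XOR 11 XOR 9 XOR 13 XOR 9 = 8.
The nim-sum is 8 ≠ 0, so this is an N-position: the player to move can win.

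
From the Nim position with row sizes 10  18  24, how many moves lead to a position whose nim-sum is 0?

0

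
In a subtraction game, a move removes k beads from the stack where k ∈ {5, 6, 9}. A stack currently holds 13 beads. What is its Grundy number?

Build the Grundy sequence with g(k) = mex{g(k−s) : s ∈ {5, 6, 9}, s ≤ k}:
g(0) = mex{} = 0
g(1) = mex{} = 0
g(2) = mex{} = 0
g(3) = mex{} = 0
g(4) = mex{} = 0
g(5) = mex{0} = 1
g(6) = mex{0} = 1
g(7) = mex{0} = 1
g(8) = mex{0} = 1
g(9) = mex{0} = 1
g(10) = mex{0,1} = 2
g(11) = mex{0,1} = 2
g(12) = mex{0,1} = 2
g(13) = mex{0,1} = 2
So g(13) = 2.

2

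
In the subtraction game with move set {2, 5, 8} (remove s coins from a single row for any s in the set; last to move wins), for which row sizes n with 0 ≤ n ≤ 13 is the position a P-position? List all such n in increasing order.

0, 1, 4, 7, 10, 11

Grundy values for subtraction set {2, 5, 8}:
k:     0  1  2  3  4  5  6  7  8  9 10 11 12 13
g(k):  0  0  1  1  0  2  1  0  2  1  0  0  1  1
The P-positions (g = 0) in 0..13 are 0, 1, 4, 7, 10, 11.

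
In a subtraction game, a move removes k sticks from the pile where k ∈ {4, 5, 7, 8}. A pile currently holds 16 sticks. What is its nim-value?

Compute g(0), g(1), … for moves {4, 5, 7, 8}:
k:     0  1  2  3  4  5  6  7  8  9 10 11 12 13 14 15 16
g(k):  0  0  0  0  1  1  1  1  2  2  2  2  0  0  0  0  1
So g(16) = 1.

1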